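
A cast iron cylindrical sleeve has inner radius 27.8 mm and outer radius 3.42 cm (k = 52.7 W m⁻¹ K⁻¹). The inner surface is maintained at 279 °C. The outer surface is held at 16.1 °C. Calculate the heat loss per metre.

Q' = 2πk·ΔT/ln(r₂/r₁) = 2π × 52.7 × 262.9 / ln(0.0342/0.0278) = 4.20×10^5 W/m

Q' = 420 kW/m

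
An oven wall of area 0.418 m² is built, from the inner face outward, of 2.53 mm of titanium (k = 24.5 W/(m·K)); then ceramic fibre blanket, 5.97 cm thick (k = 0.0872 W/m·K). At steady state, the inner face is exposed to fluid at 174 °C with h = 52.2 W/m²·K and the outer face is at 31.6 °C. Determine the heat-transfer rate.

Q = 84.6 W

Series thermal resistances, inner to outer:
  R_conv,in = 1/(hA) = 1/(52.2·0.418) = 0.04583 K/W
  R_titanium = L/(kA) = 0.00253/(24.5·0.418) = 2.470×10^-4 K/W
  R_ceramic fibre blanket = L/(kA) = 0.0597/(0.0872·0.418) = 1.638 K/W
ΣR = 0.04583 + 2.470×10^-4 + 1.638 = 1.684 K/W
Q = ΔT/ΣR = (174 °C − 31.6 °C)/1.684 = 84.6 W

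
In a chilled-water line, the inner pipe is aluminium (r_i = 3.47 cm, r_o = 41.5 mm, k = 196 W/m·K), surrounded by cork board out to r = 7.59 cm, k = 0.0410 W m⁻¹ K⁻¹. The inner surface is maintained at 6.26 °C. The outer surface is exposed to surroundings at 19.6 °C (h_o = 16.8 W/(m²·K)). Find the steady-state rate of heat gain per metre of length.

Resistance network (inner→outer):
  R'_aluminium = ln(0.0415/0.0347)/(2πk) = 0.1790/(2π·196) = 1.453×10^-4 m·K/W
  R'_cork board = ln(0.0759/0.0415)/(2πk) = 0.6037/(2π·0.0410) = 2.344 m·K/W
  R'_conv,out = 1/(2πr h) = 1/(2π·0.0759·16.8) = 0.1248 m·K/W
ΣR = 1.453×10^-4 + 2.344 + 0.1248 = 2.469 m·K/W
Q' = ΔT/ΣR = (6.26 °C − 19.6 °C)/2.469 = -5.40 W/m
(Negative Q' ⇒ heat flows inward; heat gain = 5.40 W/m.)

Q' = 5.40 W/m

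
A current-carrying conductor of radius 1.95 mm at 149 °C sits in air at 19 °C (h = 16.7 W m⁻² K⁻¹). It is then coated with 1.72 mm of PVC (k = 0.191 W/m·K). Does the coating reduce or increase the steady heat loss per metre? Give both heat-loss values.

Critical radius for a cylinder: r_cr = k/h = 0.0114 m = 1.14 cm.
Outer radius after coating: r₂ = 0.00195 + 0.00172 = 0.00367 m.
Since r₁ < r_cr and r₂ ≤ r_cr, the coating moves toward the maximum at r_cr — heat loss rises.
Bare: R = 1/(2πr₁h) = 4.887 m·K/W; Q = 130/4.887 = 26.6 W/m.
Coated: R = R_cond + R_conv = 3.124 m·K/W; Q = 130/3.124 = 41.6 W/m.

increases: 26.6 → 41.6 W/m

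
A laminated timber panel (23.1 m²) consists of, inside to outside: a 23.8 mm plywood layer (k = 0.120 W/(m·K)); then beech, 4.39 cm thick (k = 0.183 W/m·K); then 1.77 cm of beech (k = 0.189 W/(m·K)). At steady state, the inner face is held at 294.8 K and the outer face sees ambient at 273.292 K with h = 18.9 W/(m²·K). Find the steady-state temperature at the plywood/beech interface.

Resistance network (inner→outer):
  R_plywood = L/(kA) = 0.0238/(0.120·23.1) = 0.008586 K/W
  R_beech = L/(kA) = 0.0439/(0.183·23.1) = 0.01038 K/W
  R_beech = L/(kA) = 0.0177/(0.189·23.1) = 0.004054 K/W
  R_conv,out = 1/(hA) = 1/(18.9·23.1) = 0.002290 K/W
ΣR = 0.008586 + 0.01038 + 0.004054 + 0.002290 = 0.02531 K/W
Q = ΔT/ΣR = (294.8 K − 273.292 K)/0.02531 = 849.8 W
From the inner boundary to the plywood/beech interface, ΣR_partial = 0.008586 K/W.
T_interface = T_in − Q·ΣR_partial = 294.8 K − (849.8)(0.008586) = 287.5 K

T = 287.5 K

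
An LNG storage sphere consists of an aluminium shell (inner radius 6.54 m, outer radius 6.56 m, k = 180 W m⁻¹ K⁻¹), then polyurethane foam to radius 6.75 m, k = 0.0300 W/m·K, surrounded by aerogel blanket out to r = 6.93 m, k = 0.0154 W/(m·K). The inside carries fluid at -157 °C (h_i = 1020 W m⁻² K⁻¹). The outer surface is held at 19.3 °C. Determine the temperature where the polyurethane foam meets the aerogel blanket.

T = -92.8 °C

Treat each layer as a resistance in series:
  R_conv,in = 1/(4πr²h) = 1/(4π·6.54²·1020) = 1.824×10^-6 K/W
  R_aluminium = (1/6.54 − 1/6.56)/(4πk) = 4.662×10^-4/(4π·180) = 2.061×10^-7 K/W
  R_polyurethane foam = (1/6.56 − 1/6.75)/(4πk) = 0.004291/(4π·0.0300) = 0.01138 K/W
  R_aerogel blanket = (1/6.75 − 1/6.93)/(4πk) = 0.003848/(4π·0.0154) = 0.01988 K/W
ΣR = 1.824×10^-6 + 2.061×10^-7 + 0.01138 + 0.01988 = 0.03126 K/W
Q = ΔT/ΣR = (-157 °C − 19.3 °C)/0.03126 = -5640 W
From the inner boundary to the polyurethane foam/aerogel blanket interface, ΣR_partial = 0.01138 K/W.
T_interface = T_in − Q·ΣR_partial = -157 °C − (-5640)(0.01138) = -92.8 °C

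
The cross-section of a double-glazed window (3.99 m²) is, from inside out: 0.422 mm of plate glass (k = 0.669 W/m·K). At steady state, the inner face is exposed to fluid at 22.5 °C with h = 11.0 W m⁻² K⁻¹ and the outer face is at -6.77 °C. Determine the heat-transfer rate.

Series thermal resistances, inner to outer:
  R_conv,in = 1/(hA) = 1/(11.0·3.99) = 0.02278 K/W
  R_plate glass = L/(kA) = 4.22×10^-4/(0.669·3.99) = 1.581×10^-4 K/W
ΣR = 0.02278 + 1.581×10^-4 = 0.02294 K/W
Q = ΔT/ΣR = (22.5 °C − -6.77 °C)/0.02294 = 1280 W

Q = 1280 W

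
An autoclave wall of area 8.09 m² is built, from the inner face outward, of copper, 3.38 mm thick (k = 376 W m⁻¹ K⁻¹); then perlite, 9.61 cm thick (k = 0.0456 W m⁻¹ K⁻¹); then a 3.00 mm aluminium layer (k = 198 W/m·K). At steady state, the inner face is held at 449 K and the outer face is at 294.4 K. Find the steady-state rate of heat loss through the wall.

Q = 593 W

Resistance network (inner→outer):
  R_copper = L/(kA) = 0.00338/(376·8.09) = 1.111×10^-6 K/W
  R_perlite = L/(kA) = 0.0961/(0.0456·8.09) = 0.2605 K/W
  R_aluminium = L/(kA) = 0.00300/(198·8.09) = 1.873×10^-6 K/W
ΣR = 1.111×10^-6 + 0.2605 + 1.873×10^-6 = 0.2605 K/W
Q = ΔT/ΣR = (449 K − 294.4 K)/0.2605 = 593 W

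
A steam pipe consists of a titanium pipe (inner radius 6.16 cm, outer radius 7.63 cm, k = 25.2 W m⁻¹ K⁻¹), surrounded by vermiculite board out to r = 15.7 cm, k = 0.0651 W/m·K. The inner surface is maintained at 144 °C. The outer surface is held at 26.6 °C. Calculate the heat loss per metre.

Q' = 66.5 W/m

Resistance network (inner→outer):
  R'_titanium = ln(0.0763/0.0616)/(2πk) = 0.2140/(2π·25.2) = 0.001352 m·K/W
  R'_vermiculite board = ln(0.157/0.0763)/(2πk) = 0.7216/(2π·0.0651) = 1.764 m·K/W
ΣR = 0.001352 + 1.764 = 1.765 m·K/W
Q' = ΔT/ΣR = (144 °C − 26.6 °C)/1.765 = 66.5 W/m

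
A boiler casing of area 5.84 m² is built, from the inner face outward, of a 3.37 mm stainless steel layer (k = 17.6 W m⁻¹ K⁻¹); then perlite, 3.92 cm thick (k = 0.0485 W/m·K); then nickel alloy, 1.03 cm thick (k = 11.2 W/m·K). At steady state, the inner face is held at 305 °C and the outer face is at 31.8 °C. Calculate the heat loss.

Series thermal resistances, inner to outer:
  R_stainless steel = L/(kA) = 0.00337/(17.6·5.84) = 3.279×10^-5 K/W
  R_perlite = L/(kA) = 0.0392/(0.0485·5.84) = 0.1384 K/W
  R_nickel alloy = L/(kA) = 0.0103/(11.2·5.84) = 1.575×10^-4 K/W
ΣR = 3.279×10^-5 + 0.1384 + 1.575×10^-4 = 0.1386 K/W
Q = ΔT/ΣR = (305 °C − 31.8 °C)/0.1386 = 1970 W

Q = 1970 W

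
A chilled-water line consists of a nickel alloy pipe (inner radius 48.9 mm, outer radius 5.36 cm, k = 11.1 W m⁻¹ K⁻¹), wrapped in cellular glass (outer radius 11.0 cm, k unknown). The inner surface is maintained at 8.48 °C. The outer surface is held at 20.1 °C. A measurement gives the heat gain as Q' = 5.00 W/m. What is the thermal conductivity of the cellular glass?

ΣR = ΔT/Q' = |8.48 − 20.1|/5.00 = 2.324 m·K/W
Known resistances:
  R'_nickel alloy = ln(0.0536/0.0489)/(2πk) = 0.09177/(2π·11.1) = 0.001316 m·K/W
R_cellular glass = ΣR − ΣR_known = 2.324 − 0.001316 = 2.323 m·K/W
ln(r₂/r₁)/(2πk) = 2.323 ⇒ k = 0.7189/(2π·2.323) = 0.0493 W/m·K

k = 0.0493 W/m·K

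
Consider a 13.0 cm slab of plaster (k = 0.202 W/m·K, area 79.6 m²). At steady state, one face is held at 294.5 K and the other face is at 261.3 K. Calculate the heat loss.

Q = 4.11 kW

Q = kA·ΔT/L = 0.202 × 79.6 × |294.5 K − 261.3 K| / 0.130 = 4110 W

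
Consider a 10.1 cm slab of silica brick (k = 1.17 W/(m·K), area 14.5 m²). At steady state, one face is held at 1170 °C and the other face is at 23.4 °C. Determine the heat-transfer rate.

Q = 1.93×10^5 W

Q = kA·ΔT/L = 1.17 × 14.5 × |1170 °C − 23.4 °C| / 0.101 = 1.93×10^5 W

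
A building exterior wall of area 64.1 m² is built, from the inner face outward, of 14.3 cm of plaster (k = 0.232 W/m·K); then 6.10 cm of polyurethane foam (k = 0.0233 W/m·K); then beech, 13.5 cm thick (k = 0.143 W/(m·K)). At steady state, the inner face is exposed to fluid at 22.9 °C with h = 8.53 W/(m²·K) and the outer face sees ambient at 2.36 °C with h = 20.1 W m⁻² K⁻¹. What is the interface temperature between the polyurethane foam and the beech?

T = 7.06 °C

Resistance network (inner→outer):
  R_conv,in = 1/(hA) = 1/(8.53·64.1) = 0.001829 K/W
  R_plaster = L/(kA) = 0.143/(0.232·64.1) = 0.009616 K/W
  R_polyurethane foam = L/(kA) = 0.0610/(0.0233·64.1) = 0.04084 K/W
  R_beech = L/(kA) = 0.135/(0.143·64.1) = 0.01473 K/W
  R_conv,out = 1/(hA) = 1/(20.1·64.1) = 7.762×10^-4 K/W
ΣR = 0.001829 + 0.009616 + 0.04084 + 0.01473 + 7.762×10^-4 = 0.06779 K/W
Q = ΔT/ΣR = (22.9 °C − 2.36 °C)/0.06779 = 303.0 W
From the inner boundary to the polyurethane foam/beech interface, ΣR_partial = 0.05228 K/W.
T_interface = T_in − Q·ΣR_partial = 22.9 °C − (303.0)(0.05228) = 7.06 °C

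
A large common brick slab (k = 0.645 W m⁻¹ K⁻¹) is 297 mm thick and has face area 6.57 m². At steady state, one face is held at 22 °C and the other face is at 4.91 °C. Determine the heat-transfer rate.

Q = kA·ΔT/L = 0.645 × 6.57 × |22 °C − 4.91 °C| / 0.297 = 244 W

Q = 244 W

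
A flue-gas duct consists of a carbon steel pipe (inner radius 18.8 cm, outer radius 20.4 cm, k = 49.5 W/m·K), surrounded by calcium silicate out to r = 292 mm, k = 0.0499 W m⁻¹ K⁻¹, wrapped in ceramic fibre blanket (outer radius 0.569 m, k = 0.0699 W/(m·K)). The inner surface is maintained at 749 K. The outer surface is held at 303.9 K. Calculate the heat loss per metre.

Q' = 167 W/m

Treat each layer as a resistance in series:
  R'_carbon steel = ln(0.204/0.188)/(2πk) = 0.08168/(2π·49.5) = 2.626×10^-4 m·K/W
  R'_calcium silicate = ln(0.292/0.204)/(2πk) = 0.3586/(2π·0.0499) = 1.144 m·K/W
  R'_ceramic fibre blanket = ln(0.569/0.292)/(2πk) = 0.6671/(2π·0.0699) = 1.519 m·K/W
ΣR = 2.626×10^-4 + 1.144 + 1.519 = 2.663 m·K/W
Q' = ΔT/ΣR = (749 K − 303.9 K)/2.663 = 167 W/m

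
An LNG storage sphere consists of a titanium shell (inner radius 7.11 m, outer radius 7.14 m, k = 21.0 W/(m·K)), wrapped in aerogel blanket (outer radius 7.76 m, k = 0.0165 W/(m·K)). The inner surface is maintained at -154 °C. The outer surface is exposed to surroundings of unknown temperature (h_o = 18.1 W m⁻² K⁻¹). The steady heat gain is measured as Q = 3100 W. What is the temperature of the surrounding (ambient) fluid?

Series resistances:
  R_titanium = (1/7.11 − 1/7.14)/(4πk) = 5.910×10^-4/(4π·21.0) = 2.239×10^-6 K/W
  R_aerogel blanket = (1/7.14 − 1/7.76)/(4πk) = 0.01119/(4π·0.0165) = 0.05397 K/W
  R_conv,out = 1/(4πr²h) = 1/(4π·7.76²·18.1) = 7.301×10^-5 K/W
ΣR = 0.05404 K/W
ΔT = Q·ΣR = 3100 × 0.05404 = 167.5 K
Heat flows inward, so T_out = T_in + ΔT = -154 + 167.5 = 13.5 °C

T_out = 13.5 °C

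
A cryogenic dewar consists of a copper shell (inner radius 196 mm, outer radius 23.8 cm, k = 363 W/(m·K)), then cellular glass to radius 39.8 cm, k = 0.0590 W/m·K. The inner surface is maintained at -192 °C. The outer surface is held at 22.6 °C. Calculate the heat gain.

Q = 94.2 W

Series thermal resistances, inner to outer:
  R_copper = (1/0.196 − 1/0.238)/(4πk) = 0.9004/(4π·363) = 1.974×10^-4 K/W
  R_cellular glass = (1/0.238 − 1/0.398)/(4πk) = 1.689/(4π·0.0590) = 2.278 K/W
ΣR = 1.974×10^-4 + 2.278 = 2.278 K/W
Q = ΔT/ΣR = (-192 °C − 22.6 °C)/2.278 = -94.2 W
(Negative Q ⇒ heat flows inward; heat gain = 94.2 W.)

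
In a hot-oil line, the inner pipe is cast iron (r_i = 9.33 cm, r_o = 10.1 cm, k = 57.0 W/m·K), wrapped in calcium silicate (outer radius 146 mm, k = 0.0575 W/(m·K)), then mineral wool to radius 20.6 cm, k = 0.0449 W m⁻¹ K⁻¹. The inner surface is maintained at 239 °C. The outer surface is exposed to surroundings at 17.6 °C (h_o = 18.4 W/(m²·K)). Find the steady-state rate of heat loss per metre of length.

Resistance network (inner→outer):
  R'_cast iron = ln(0.101/0.0933)/(2πk) = 0.07930/(2π·57.0) = 2.214×10^-4 m·K/W
  R'_calcium silicate = ln(0.146/0.101)/(2πk) = 0.3685/(2π·0.0575) = 1.020 m·K/W
  R'_mineral wool = ln(0.206/0.146)/(2πk) = 0.3443/(2π·0.0449) = 1.220 m·K/W
  R'_conv,out = 1/(2πr h) = 1/(2π·0.206·18.4) = 0.04199 m·K/W
ΣR = 2.214×10^-4 + 1.020 + 1.220 + 0.04199 = 2.282 m·K/W
Q' = ΔT/ΣR = (239 °C − 17.6 °C)/2.282 = 97.0 W/m

Q' = 97.0 W/m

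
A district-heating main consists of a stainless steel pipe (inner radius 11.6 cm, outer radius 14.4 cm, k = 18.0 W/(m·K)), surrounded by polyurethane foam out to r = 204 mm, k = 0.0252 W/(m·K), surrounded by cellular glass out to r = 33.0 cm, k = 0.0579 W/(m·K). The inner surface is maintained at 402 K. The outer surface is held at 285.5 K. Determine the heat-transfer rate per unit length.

Series thermal resistances, inner to outer:
  R'_stainless steel = ln(0.144/0.116)/(2πk) = 0.2162/(2π·18.0) = 0.001912 m·K/W
  R'_polyurethane foam = ln(0.204/0.144)/(2πk) = 0.3483/(2π·0.0252) = 2.200 m·K/W
  R'_cellular glass = ln(0.330/0.204)/(2πk) = 0.4810/(2π·0.0579) = 1.322 m·K/W
ΣR = 0.001912 + 2.200 + 1.322 = 3.524 m·K/W
Q' = ΔT/ΣR = (402 K − 285.5 K)/3.524 = 33.1 W/m

Q' = 33.1 W/m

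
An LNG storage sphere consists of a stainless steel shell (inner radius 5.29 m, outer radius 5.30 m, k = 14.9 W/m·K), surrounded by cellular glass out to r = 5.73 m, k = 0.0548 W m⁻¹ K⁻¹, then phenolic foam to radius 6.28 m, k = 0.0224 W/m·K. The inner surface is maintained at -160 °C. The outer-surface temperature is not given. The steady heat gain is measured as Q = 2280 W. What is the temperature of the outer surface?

Sum the resistances:
  R_stainless steel = (1/5.29 − 1/5.30)/(4πk) = 3.567×10^-4/(4π·14.9) = 1.905×10^-6 K/W
  R_cellular glass = (1/5.30 − 1/5.73)/(4πk) = 0.01416/(4π·0.0548) = 0.02056 K/W
  R_phenolic foam = (1/5.73 − 1/6.28)/(4πk) = 0.01528/(4π·0.0224) = 0.05430 K/W
ΣR = 0.07486 K/W
ΔT = Q·ΣR = 2280 × 0.07486 = 170.7 K
Heat flows inward, so T_out = T_in + ΔT = -160 + 170.7 = 10.7 °C

T_out = 10.7 °C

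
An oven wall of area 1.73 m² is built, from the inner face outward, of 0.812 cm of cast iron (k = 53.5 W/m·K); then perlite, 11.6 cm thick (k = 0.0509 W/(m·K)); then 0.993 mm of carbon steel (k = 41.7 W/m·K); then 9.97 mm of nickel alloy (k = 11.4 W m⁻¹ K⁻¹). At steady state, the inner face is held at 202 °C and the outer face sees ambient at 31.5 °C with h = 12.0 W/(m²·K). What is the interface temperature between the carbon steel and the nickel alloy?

Treat each layer as a resistance in series:
  R_cast iron = L/(kA) = 0.00812/(53.5·1.73) = 8.773×10^-5 K/W
  R_perlite = L/(kA) = 0.116/(0.0509·1.73) = 1.317 K/W
  R_carbon steel = L/(kA) = 9.93×10^-4/(41.7·1.73) = 1.376×10^-5 K/W
  R_nickel alloy = L/(kA) = 0.00997/(11.4·1.73) = 5.055×10^-4 K/W
  R_conv,out = 1/(hA) = 1/(12.0·1.73) = 0.04817 K/W
ΣR = 8.773×10^-5 + 1.317 + 1.376×10^-5 + 5.055×10^-4 + 0.04817 = 1.366 K/W
Q = ΔT/ΣR = (202 °C − 31.5 °C)/1.366 = 124.8 W
From the inner boundary to the carbon steel/nickel alloy interface, ΣR_partial = 1.317 K/W.
T_interface = T_in − Q·ΣR_partial = 202 °C − (124.8)(1.317) = 37.6 °C

T = 37.6 °C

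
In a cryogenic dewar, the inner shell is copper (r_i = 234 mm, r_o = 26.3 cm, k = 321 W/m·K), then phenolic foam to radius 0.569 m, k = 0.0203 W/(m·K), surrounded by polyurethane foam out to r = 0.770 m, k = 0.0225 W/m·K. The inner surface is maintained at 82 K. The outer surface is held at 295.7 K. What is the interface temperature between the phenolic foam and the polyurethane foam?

T = 259.7 K

Series thermal resistances, inner to outer:
  R_copper = (1/0.234 − 1/0.263)/(4πk) = 0.4712/(4π·321) = 1.168×10^-4 K/W
  R_phenolic foam = (1/0.263 − 1/0.569)/(4πk) = 2.045/(4π·0.0203) = 8.016 K/W
  R_polyurethane foam = (1/0.569 − 1/0.770)/(4πk) = 0.4588/(4π·0.0225) = 1.623 K/W
ΣR = 1.168×10^-4 + 8.016 + 1.623 = 9.639 K/W
Q = ΔT/ΣR = (82 K − 295.7 K)/9.639 = -22.17 W
From the inner boundary to the phenolic foam/polyurethane foam interface, ΣR_partial = 8.016 K/W.
T_interface = T_in − Q·ΣR_partial = 82 K − (-22.17)(8.016) = 259.7 K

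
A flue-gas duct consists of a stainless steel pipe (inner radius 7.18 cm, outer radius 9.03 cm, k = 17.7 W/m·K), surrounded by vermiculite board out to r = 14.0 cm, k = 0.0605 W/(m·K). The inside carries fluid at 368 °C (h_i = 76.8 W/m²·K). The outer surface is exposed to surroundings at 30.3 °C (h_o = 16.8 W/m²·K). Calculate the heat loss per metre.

Resistance network (inner→outer):
  R'_conv,in = 1/(2πr h) = 1/(2π·0.0718·76.8) = 0.02886 m·K/W
  R'_stainless steel = ln(0.0903/0.0718)/(2πk) = 0.2293/(2π·17.7) = 0.002061 m·K/W
  R'_vermiculite board = ln(0.140/0.0903)/(2πk) = 0.4385/(2π·0.0605) = 1.154 m·K/W
  R'_conv,out = 1/(2πr h) = 1/(2π·0.140·16.8) = 0.06767 m·K/W
ΣR = 0.02886 + 0.002061 + 1.154 + 0.06767 = 1.253 m·K/W
Q' = ΔT/ΣR = (368 °C − 30.3 °C)/1.253 = 270 W/m

Q' = 270 W/m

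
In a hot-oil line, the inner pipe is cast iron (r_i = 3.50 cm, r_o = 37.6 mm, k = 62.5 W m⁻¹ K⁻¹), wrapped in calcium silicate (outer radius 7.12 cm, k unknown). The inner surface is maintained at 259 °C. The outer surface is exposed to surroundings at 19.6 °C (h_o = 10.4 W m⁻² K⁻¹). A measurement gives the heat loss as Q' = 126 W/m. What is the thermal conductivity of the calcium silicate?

k = 0.0603 W/m·K

ΣR = ΔT/Q' = |259 − 19.6|/126 = 1.900 m·K/W
Known resistances:
  R'_cast iron = ln(0.0376/0.0350)/(2πk) = 0.07166/(2π·62.5) = 1.825×10^-4 m·K/W
  R'_conv,out = 1/(2πr h) = 1/(2π·0.0712·10.4) = 0.2149 m·K/W
R_calcium silicate = ΣR − ΣR_known = 1.900 − 0.2151 = 1.685 m·K/W
ln(r₂/r₁)/(2πk) = 1.685 ⇒ k = 0.6385/(2π·1.685) = 0.0603 W/m·K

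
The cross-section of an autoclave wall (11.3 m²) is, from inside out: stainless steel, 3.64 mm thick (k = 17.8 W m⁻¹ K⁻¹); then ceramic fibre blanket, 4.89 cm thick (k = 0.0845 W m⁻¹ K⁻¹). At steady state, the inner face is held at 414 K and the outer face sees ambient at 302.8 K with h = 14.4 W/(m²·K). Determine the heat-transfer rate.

Q = 1940 W

Resistance network (inner→outer):
  R_stainless steel = L/(kA) = 0.00364/(17.8·11.3) = 1.810×10^-5 K/W
  R_ceramic fibre blanket = L/(kA) = 0.0489/(0.0845·11.3) = 0.05121 K/W
  R_conv,out = 1/(hA) = 1/(14.4·11.3) = 0.006146 K/W
ΣR = 1.810×10^-5 + 0.05121 + 0.006146 = 0.05737 K/W
Q = ΔT/ΣR = (414 K − 302.8 K)/0.05737 = 1940 W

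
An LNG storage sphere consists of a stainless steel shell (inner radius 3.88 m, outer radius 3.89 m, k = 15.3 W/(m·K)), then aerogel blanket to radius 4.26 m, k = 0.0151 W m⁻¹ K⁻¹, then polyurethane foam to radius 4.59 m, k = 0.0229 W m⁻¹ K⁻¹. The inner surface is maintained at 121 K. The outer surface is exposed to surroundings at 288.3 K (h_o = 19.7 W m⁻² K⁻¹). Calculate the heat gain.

Q = 948 W

Resistance network (inner→outer):
  R_stainless steel = (1/3.88 − 1/3.89)/(4πk) = 6.626×10^-4/(4π·15.3) = 3.446×10^-6 K/W
  R_aerogel blanket = (1/3.89 − 1/4.26)/(4πk) = 0.02233/(4π·0.0151) = 0.1177 K/W
  R_polyurethane foam = (1/4.26 − 1/4.59)/(4πk) = 0.01688/(4π·0.0229) = 0.05865 K/W
  R_conv,out = 1/(4πr²h) = 1/(4π·4.59²·19.7) = 1.917×10^-4 K/W
ΣR = 3.446×10^-6 + 0.1177 + 0.05865 + 1.917×10^-4 = 0.1765 K/W
Q = ΔT/ΣR = (121 K − 288.3 K)/0.1765 = -948 W
(Negative Q ⇒ heat flows inward; heat gain = 948 W.)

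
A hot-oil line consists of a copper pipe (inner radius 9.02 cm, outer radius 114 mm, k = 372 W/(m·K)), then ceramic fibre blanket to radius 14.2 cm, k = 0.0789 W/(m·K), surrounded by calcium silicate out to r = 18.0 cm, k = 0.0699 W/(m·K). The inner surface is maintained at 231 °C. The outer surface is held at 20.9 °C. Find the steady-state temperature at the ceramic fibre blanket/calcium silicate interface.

T = 136 °C

Resistance network (inner→outer):
  R'_copper = ln(0.114/0.0902)/(2πk) = 0.2342/(2π·372) = 1.002×10^-4 m·K/W
  R'_ceramic fibre blanket = ln(0.142/0.114)/(2πk) = 0.2196/(2π·0.0789) = 0.4430 m·K/W
  R'_calcium silicate = ln(0.180/0.142)/(2πk) = 0.2371/(2π·0.0699) = 0.5399 m·K/W
ΣR = 1.002×10^-4 + 0.4430 + 0.5399 = 0.9830 m·K/W
Q' = ΔT/ΣR = (231 °C − 20.9 °C)/0.9830 = 213.7 W/m
From the inner boundary to the ceramic fibre blanket/calcium silicate interface, ΣR_partial = 0.4431 m·K/W.
T_interface = T_in − Q'·ΣR_partial = 231 °C − (213.7)(0.4431) = 136 °C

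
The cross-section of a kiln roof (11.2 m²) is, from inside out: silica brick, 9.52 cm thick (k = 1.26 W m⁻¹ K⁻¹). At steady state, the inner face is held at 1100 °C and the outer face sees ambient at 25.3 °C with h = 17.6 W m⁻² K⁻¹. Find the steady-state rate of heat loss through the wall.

Resistance network (inner→outer):
  R_silica brick = L/(kA) = 0.0952/(1.26·11.2) = 0.006746 K/W
  R_conv,out = 1/(hA) = 1/(17.6·11.2) = 0.005073 K/W
ΣR = 0.006746 + 0.005073 = 0.01182 K/W
Q = ΔT/ΣR = (1100 °C − 25.3 °C)/0.01182 = 90900 W

Q = 90.9 kW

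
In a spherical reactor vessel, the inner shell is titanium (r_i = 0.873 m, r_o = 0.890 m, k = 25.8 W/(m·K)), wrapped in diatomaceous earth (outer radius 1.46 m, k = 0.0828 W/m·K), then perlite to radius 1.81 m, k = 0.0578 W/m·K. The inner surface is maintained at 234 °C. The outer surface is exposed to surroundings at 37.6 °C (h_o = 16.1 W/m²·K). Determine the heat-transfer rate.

Series thermal resistances, inner to outer:
  R_titanium = (1/0.873 − 1/0.890)/(4πk) = 0.02188/(4π·25.8) = 6.749×10^-5 K/W
  R_diatomaceous earth = (1/0.890 − 1/1.46)/(4πk) = 0.4387/(4π·0.0828) = 0.4216 K/W
  R_perlite = (1/1.46 − 1/1.81)/(4πk) = 0.1324/(4π·0.0578) = 0.1823 K/W
  R_conv,out = 1/(4πr²h) = 1/(4π·1.81²·16.1) = 0.001509 K/W
ΣR = 6.749×10^-5 + 0.4216 + 0.1823 + 0.001509 = 0.6055 K/W
Q = ΔT/ΣR = (234 °C − 37.6 °C)/0.6055 = 324 W

Q = 324 W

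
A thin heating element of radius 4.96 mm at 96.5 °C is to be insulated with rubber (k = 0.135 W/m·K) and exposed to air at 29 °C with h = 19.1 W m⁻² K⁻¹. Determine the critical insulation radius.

For a cylinder, r_cr = k_ins/h = 0.135/19.1 = 0.00707 m = 0.707 cm

r_cr = 0.707 cm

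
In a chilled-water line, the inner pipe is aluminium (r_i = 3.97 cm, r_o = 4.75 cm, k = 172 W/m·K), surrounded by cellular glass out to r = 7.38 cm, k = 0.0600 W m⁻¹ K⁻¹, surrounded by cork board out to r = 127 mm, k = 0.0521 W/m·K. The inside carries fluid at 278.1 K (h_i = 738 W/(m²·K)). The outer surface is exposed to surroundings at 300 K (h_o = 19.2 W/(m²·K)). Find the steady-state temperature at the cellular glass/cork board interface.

Resistance network (inner→outer):
  R'_conv,in = 1/(2πr h) = 1/(2π·0.0397·738) = 0.005432 m·K/W
  R'_aluminium = ln(0.0475/0.0397)/(2πk) = 0.1794/(2π·172) = 1.660×10^-4 m·K/W
  R'_cellular glass = ln(0.0738/0.0475)/(2πk) = 0.4406/(2π·0.0600) = 1.169 m·K/W
  R'_cork board = ln(0.127/0.0738)/(2πk) = 0.5428/(2π·0.0521) = 1.658 m·K/W
  R'_conv,out = 1/(2πr h) = 1/(2π·0.127·19.2) = 0.06527 m·K/W
ΣR = 0.005432 + 1.660×10^-4 + 1.169 + 1.658 + 0.06527 = 2.898 m·K/W
Q' = ΔT/ΣR = (278.1 K − 300 K)/2.898 = -7.557 W/m
From the inner boundary to the cellular glass/cork board interface, ΣR_partial = 1.175 m·K/W.
T_interface = T_in − Q'·ΣR_partial = 278.1 K − (-7.557)(1.175) = 287.0 K

T = 287.0 K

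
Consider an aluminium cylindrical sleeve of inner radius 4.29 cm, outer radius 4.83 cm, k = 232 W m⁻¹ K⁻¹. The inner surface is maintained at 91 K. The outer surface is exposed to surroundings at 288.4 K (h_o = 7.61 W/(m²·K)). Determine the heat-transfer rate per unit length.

Treat each layer as a resistance in series:
  R'_aluminium = ln(0.0483/0.0429)/(2πk) = 0.1186/(2π·232) = 8.133×10^-5 m·K/W
  R'_conv,out = 1/(2πr h) = 1/(2π·0.0483·7.61) = 0.4330 m·K/W
ΣR = 8.133×10^-5 + 0.4330 = 0.4331 m·K/W
Q' = ΔT/ΣR = (91 K − 288.4 K)/0.4331 = -456 W/m
(Negative Q' ⇒ heat flows inward; heat gain = 456 W/m.)

Q' = 456 W/m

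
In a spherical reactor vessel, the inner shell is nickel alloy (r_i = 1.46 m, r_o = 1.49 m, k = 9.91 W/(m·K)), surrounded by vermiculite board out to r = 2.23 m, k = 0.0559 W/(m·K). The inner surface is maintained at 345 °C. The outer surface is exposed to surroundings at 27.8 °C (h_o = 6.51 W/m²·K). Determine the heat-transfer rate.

Series thermal resistances, inner to outer:
  R_nickel alloy = (1/1.46 − 1/1.49)/(4πk) = 0.01379/(4π·9.91) = 1.107×10^-4 K/W
  R_vermiculite board = (1/1.49 − 1/2.23)/(4πk) = 0.2227/(4π·0.0559) = 0.3170 K/W
  R_conv,out = 1/(4πr²h) = 1/(4π·2.23²·6.51) = 0.002458 K/W
ΣR = 1.107×10^-4 + 0.3170 + 0.002458 = 0.3196 K/W
Q = ΔT/ΣR = (345 °C − 27.8 °C)/0.3196 = 992 W

Q = 992 W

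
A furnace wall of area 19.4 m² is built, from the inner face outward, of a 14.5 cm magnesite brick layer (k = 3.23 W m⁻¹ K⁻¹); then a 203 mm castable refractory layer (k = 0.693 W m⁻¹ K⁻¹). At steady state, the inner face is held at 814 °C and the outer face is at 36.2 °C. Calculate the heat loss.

Treat each layer as a resistance in series:
  R_magnesite brick = L/(kA) = 0.145/(3.23·19.4) = 0.002314 K/W
  R_castable refractory = L/(kA) = 0.203/(0.693·19.4) = 0.01510 K/W
ΣR = 0.002314 + 0.01510 = 0.01741 K/W
Q = ΔT/ΣR = (814 °C − 36.2 °C)/0.01741 = 44700 W

Q = 44.7 kW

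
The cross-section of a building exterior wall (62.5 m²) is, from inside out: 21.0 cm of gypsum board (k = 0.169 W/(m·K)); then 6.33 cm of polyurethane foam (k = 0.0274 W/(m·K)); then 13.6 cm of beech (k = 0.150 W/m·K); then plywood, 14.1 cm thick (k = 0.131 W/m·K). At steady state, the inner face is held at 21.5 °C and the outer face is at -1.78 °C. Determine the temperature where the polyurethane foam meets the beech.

T = 6.56 °C

Series thermal resistances, inner to outer:
  R_gypsum board = L/(kA) = 0.210/(0.169·62.5) = 0.01988 K/W
  R_polyurethane foam = L/(kA) = 0.0633/(0.0274·62.5) = 0.03696 K/W
  R_beech = L/(kA) = 0.136/(0.150·62.5) = 0.01451 K/W
  R_plywood = L/(kA) = 0.141/(0.131·62.5) = 0.01722 K/W
ΣR = 0.01988 + 0.03696 + 0.01451 + 0.01722 = 0.08857 K/W
Q = ΔT/ΣR = (21.5 °C − -1.78 °C)/0.08857 = 262.8 W
From the inner boundary to the polyurethane foam/beech interface, ΣR_partial = 0.05684 K/W.
T_interface = T_in − Q·ΣR_partial = 21.5 °C − (262.8)(0.05684) = 6.56 °C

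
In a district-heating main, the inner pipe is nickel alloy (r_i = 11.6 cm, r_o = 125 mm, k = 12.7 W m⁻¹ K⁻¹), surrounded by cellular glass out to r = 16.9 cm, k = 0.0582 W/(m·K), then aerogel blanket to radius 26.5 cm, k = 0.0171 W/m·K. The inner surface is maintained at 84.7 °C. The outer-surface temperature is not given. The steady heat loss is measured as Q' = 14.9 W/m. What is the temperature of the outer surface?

T_out = 10.0 °C

Sum the resistances:
  R'_nickel alloy = ln(0.125/0.116)/(2πk) = 0.07472/(2π·12.7) = 9.364×10^-4 m·K/W
  R'_cellular glass = ln(0.169/0.125)/(2πk) = 0.3016/(2π·0.0582) = 0.8247 m·K/W
  R'_aerogel blanket = ln(0.265/0.169)/(2πk) = 0.4498/(2π·0.0171) = 4.187 m·K/W
ΣR = 5.012 m·K/W
ΔT = Q'·ΣR = 14.9 × 5.012 = 74.68 K
Heat flows outward, so T_out = T_in − ΔT = 84.7 − 74.68 = 10.0 °C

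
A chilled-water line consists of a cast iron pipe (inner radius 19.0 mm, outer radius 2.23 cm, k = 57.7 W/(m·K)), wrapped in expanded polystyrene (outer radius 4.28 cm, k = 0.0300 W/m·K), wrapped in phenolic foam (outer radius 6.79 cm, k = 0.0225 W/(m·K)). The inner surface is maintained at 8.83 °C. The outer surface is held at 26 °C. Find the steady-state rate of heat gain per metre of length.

Q' = 2.55 W/m

Treat each layer as a resistance in series:
  R'_cast iron = ln(0.0223/0.0190)/(2πk) = 0.1601/(2π·57.7) = 4.417×10^-4 m·K/W
  R'_expanded polystyrene = ln(0.0428/0.0223)/(2πk) = 0.6520/(2π·0.0300) = 3.459 m·K/W
  R'_phenolic foam = ln(0.0679/0.0428)/(2πk) = 0.4615/(2π·0.0225) = 3.264 m·K/W
ΣR = 4.417×10^-4 + 3.459 + 3.264 = 6.723 m·K/W
Q' = ΔT/ΣR = (8.83 °C − 26 °C)/6.723 = -2.55 W/m
(Negative Q' ⇒ heat flows inward; heat gain = 2.55 W/m.)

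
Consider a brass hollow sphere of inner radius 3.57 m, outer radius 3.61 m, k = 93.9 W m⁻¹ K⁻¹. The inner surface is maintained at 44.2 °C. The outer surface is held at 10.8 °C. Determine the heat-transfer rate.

Q = 4πk·ΔT/(1/r₁ − 1/r₂) = 4π × 93.9 × 33.4 / (1/3.57 − 1/3.61) = 1.27×10^7 W

Q = 12700 kW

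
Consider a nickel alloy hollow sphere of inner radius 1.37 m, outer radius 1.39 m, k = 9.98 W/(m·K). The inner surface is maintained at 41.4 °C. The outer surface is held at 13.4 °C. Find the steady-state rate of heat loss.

Q = 334 kW

Q = 4πk·ΔT/(1/r₁ − 1/r₂) = 4π × 9.98 × 28 / (1/1.37 − 1/1.39) = 3.34×10^5 W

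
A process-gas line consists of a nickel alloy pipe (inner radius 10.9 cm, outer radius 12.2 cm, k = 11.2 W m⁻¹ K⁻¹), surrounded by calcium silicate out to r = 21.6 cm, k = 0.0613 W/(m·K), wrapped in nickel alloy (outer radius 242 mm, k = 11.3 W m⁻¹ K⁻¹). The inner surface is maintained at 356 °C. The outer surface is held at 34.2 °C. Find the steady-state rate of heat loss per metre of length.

Series thermal resistances, inner to outer:
  R'_nickel alloy = ln(0.122/0.109)/(2πk) = 0.1127/(2π·11.2) = 0.001601 m·K/W
  R'_calcium silicate = ln(0.216/0.122)/(2πk) = 0.5713/(2π·0.0613) = 1.483 m·K/W
  R'_nickel alloy = ln(0.242/0.216)/(2πk) = 0.1137/(2π·11.3) = 0.001601 m·K/W
ΣR = 0.001601 + 1.483 + 0.001601 = 1.486 m·K/W
Q' = ΔT/ΣR = (356 °C − 34.2 °C)/1.486 = 217 W/m

Q' = 217 W/m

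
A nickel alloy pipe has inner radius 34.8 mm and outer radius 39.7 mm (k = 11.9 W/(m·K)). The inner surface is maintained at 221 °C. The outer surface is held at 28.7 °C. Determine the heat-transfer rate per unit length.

Q' = 2πk·ΔT/ln(r₂/r₁) = 2π × 11.9 × 192.3 / ln(0.0397/0.0348) = 1.09×10^5 W/m

Q' = 1.09×10^5 W/m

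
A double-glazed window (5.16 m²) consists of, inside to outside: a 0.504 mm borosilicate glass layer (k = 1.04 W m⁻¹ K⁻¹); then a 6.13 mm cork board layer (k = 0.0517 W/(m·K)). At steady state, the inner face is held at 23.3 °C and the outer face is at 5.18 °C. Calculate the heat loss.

Q = 785 W

Resistance network (inner→outer):
  R_borosilicate glass = L/(kA) = 5.04×10^-4/(1.04·5.16) = 9.392×10^-5 K/W
  R_cork board = L/(kA) = 0.00613/(0.0517·5.16) = 0.02298 K/W
ΣR = 9.392×10^-5 + 0.02298 = 0.02307 K/W
Q = ΔT/ΣR = (23.3 °C − 5.18 °C)/0.02307 = 785 W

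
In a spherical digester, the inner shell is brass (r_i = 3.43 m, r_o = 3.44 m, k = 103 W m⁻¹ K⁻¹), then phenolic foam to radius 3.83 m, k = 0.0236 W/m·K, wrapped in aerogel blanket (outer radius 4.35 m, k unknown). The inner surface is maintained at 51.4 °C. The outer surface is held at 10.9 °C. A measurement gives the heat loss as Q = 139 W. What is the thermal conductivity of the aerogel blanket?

k = 0.0130 W/m·K

ΣR = ΔT/Q = |51.4 − 10.9|/139 = 0.2914 K/W
Known resistances:
  R_brass = (1/3.43 − 1/3.44)/(4πk) = 8.475×10^-4/(4π·103) = 6.548×10^-7 K/W
  R_phenolic foam = (1/3.44 − 1/3.83)/(4πk) = 0.02960/(4π·0.0236) = 0.09981 K/W
R_aerogel blanket = ΣR − ΣR_known = 0.2914 − 0.09981 = 0.1916 K/W
(1/r₁−1/r₂)/(4πk) = 0.1916 ⇒ k = 0.03121/(4π·0.1916) = 0.0130 W/m·K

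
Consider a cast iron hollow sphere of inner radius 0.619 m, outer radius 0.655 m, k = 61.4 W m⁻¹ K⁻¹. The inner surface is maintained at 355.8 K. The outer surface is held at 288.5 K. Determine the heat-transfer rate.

Q = 4πk·ΔT/(1/r₁ − 1/r₂) = 4π × 61.4 × 67.3 / (1/0.619 − 1/0.655) = 5.85×10^5 W

Q = 585 kW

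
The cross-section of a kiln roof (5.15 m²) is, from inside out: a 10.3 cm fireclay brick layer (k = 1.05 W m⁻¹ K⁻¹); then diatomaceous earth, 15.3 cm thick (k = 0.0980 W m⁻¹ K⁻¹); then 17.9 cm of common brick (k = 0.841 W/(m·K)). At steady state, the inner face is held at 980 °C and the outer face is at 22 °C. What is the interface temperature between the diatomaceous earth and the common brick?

Treat each layer as a resistance in series:
  R_fireclay brick = L/(kA) = 0.103/(1.05·5.15) = 0.01905 K/W
  R_diatomaceous earth = L/(kA) = 0.153/(0.0980·5.15) = 0.3032 K/W
  R_common brick = L/(kA) = 0.179/(0.841·5.15) = 0.04133 K/W
ΣR = 0.01905 + 0.3032 + 0.04133 = 0.3636 K/W
Q = ΔT/ΣR = (980 °C − 22 °C)/0.3636 = 2635 W
From the inner boundary to the diatomaceous earth/common brick interface, ΣR_partial = 0.3223 K/W.
T_interface = T_in − Q·ΣR_partial = 980 °C − (2635)(0.3223) = 131 °C

T = 131 °C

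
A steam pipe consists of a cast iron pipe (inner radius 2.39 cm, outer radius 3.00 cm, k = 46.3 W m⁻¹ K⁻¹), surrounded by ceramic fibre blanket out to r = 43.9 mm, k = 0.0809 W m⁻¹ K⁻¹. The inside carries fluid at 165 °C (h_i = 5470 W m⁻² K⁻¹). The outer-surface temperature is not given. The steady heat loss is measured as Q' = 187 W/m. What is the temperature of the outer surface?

Series resistances:
  R'_conv,in = 1/(2πr h) = 1/(2π·0.0239·5470) = 0.001217 m·K/W
  R'_cast iron = ln(0.0300/0.0239)/(2πk) = 0.2273/(2π·46.3) = 7.814×10^-4 m·K/W
  R'_ceramic fibre blanket = ln(0.0439/0.0300)/(2πk) = 0.3807/(2π·0.0809) = 0.7490 m·K/W
ΣR = 0.7510 m·K/W
ΔT = Q'·ΣR = 187 × 0.7510 = 140.4 K
Heat flows outward, so T_out = T_in − ΔT = 165 − 140.4 = 24.6 °C

T_out = 24.6 °C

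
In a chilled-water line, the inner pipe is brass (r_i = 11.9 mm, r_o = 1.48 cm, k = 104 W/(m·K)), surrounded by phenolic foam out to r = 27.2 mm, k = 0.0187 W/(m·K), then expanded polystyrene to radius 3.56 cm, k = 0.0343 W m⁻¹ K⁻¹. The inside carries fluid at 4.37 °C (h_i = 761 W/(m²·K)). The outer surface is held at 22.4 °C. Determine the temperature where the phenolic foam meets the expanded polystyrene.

Resistance network (inner→outer):
  R'_conv,in = 1/(2πr h) = 1/(2π·0.0119·761) = 0.01757 m·K/W
  R'_brass = ln(0.0148/0.0119)/(2πk) = 0.2181/(2π·104) = 3.337×10^-4 m·K/W
  R'_phenolic foam = ln(0.0272/0.0148)/(2πk) = 0.6086/(2π·0.0187) = 5.180 m·K/W
  R'_expanded polystyrene = ln(0.0356/0.0272)/(2πk) = 0.2691/(2π·0.0343) = 1.249 m·K/W
ΣR = 0.01757 + 3.337×10^-4 + 5.180 + 1.249 = 6.447 m·K/W
Q' = ΔT/ΣR = (4.37 °C − 22.4 °C)/6.447 = -2.797 W/m
From the inner boundary to the phenolic foam/expanded polystyrene interface, ΣR_partial = 5.198 m·K/W.
T_interface = T_in − Q'·ΣR_partial = 4.37 °C − (-2.797)(5.198) = 18.9 °C

T = 18.9 °C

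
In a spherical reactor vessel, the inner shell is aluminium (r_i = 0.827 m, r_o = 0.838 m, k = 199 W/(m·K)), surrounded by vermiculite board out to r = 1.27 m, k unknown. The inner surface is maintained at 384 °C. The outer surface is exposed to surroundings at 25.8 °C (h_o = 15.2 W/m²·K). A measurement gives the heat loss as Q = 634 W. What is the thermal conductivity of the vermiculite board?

ΣR = ΔT/Q = |384 − 25.8|/634 = 0.5650 K/W
Known resistances:
  R_aluminium = (1/0.827 − 1/0.838)/(4πk) = 0.01587/(4π·199) = 6.347×10^-6 K/W
  R_conv,out = 1/(4πr²h) = 1/(4π·1.27²·15.2) = 0.003246 K/W
R_vermiculite board = ΣR − ΣR_known = 0.5650 − 0.003252 = 0.5617 K/W
(1/r₁−1/r₂)/(4πk) = 0.5617 ⇒ k = 0.4059/(4π·0.5617) = 0.0575 W/m·K

k = 0.0575 W/m·K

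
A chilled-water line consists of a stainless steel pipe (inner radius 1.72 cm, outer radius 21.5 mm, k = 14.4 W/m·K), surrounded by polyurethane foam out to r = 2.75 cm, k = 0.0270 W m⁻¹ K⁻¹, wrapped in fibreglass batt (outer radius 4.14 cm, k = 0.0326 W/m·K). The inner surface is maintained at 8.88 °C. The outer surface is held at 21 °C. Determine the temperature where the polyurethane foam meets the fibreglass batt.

Treat each layer as a resistance in series:
  R'_stainless steel = ln(0.0215/0.0172)/(2πk) = 0.2231/(2π·14.4) = 0.002466 m·K/W
  R'_polyurethane foam = ln(0.0275/0.0215)/(2πk) = 0.2461/(2π·0.0270) = 1.451 m·K/W
  R'_fibreglass batt = ln(0.0414/0.0275)/(2πk) = 0.4091/(2π·0.0326) = 1.997 m·K/W
ΣR = 0.002466 + 1.451 + 1.997 = 3.450 m·K/W
Q' = ΔT/ΣR = (8.88 °C − 21 °C)/3.450 = -3.513 W/m
From the inner boundary to the polyurethane foam/fibreglass batt interface, ΣR_partial = 1.453 m·K/W.
T_interface = T_in − Q'·ΣR_partial = 8.88 °C − (-3.513)(1.453) = 14.0 °C

T = 14.0 °C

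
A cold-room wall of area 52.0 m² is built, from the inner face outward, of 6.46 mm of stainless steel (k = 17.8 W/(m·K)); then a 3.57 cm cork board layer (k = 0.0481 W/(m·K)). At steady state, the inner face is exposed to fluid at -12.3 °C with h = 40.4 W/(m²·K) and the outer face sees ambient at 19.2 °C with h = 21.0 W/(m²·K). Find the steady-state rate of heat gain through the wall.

Series thermal resistances, inner to outer:
  R_conv,in = 1/(hA) = 1/(40.4·52.0) = 4.760×10^-4 K/W
  R_stainless steel = L/(kA) = 0.00646/(17.8·52.0) = 6.979×10^-6 K/W
  R_cork board = L/(kA) = 0.0357/(0.0481·52.0) = 0.01427 K/W
  R_conv,out = 1/(hA) = 1/(21.0·52.0) = 9.158×10^-4 K/W
ΣR = 4.760×10^-4 + 6.979×10^-6 + 0.01427 + 9.158×10^-4 = 0.01567 K/W
Q = ΔT/ΣR = (-12.3 °C − 19.2 °C)/0.01567 = -2010 W
(Negative Q ⇒ heat flows inward; heat gain = 2010 W.)

Q = 2010 W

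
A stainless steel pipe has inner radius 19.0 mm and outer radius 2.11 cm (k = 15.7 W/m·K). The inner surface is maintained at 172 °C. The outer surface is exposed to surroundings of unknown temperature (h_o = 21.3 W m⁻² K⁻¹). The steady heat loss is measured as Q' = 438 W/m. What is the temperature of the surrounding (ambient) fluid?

T_out = 16.4 °C

Series resistances:
  R'_stainless steel = ln(0.0211/0.0190)/(2πk) = 0.1048/(2π·15.7) = 0.001063 m·K/W
  R'_conv,out = 1/(2πr h) = 1/(2π·0.0211·21.3) = 0.3541 m·K/W
ΣR = 0.3552 m·K/W
ΔT = Q'·ΣR = 438 × 0.3552 = 155.6 K
Heat flows outward, so T_out = T_in − ΔT = 172 − 155.6 = 16.4 °C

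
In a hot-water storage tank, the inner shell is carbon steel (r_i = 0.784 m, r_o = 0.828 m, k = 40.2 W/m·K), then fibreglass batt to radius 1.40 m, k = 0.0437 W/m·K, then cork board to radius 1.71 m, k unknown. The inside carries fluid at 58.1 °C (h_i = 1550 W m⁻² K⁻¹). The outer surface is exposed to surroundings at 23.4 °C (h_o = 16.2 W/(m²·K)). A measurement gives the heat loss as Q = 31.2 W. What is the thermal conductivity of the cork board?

ΣR = ΔT/Q = |58.1 − 23.4|/31.2 = 1.112 K/W
Known resistances:
  R_conv,in = 1/(4πr²h) = 1/(4π·0.784²·1550) = 8.353×10^-5 K/W
  R_carbon steel = (1/0.784 − 1/0.828)/(4πk) = 0.06778/(4π·40.2) = 1.342×10^-4 K/W
  R_fibreglass batt = (1/0.828 − 1/1.40)/(4πk) = 0.4934/(4π·0.0437) = 0.8986 K/W
  R_conv,out = 1/(4πr²h) = 1/(4π·1.71²·16.2) = 0.001680 K/W
R_cork board = ΣR − ΣR_known = 1.112 − 0.9005 = 0.2115 K/W
(1/r₁−1/r₂)/(4πk) = 0.2115 ⇒ k = 0.1295/(4π·0.2115) = 0.0487 W/m·K

k = 0.0487 W/m·K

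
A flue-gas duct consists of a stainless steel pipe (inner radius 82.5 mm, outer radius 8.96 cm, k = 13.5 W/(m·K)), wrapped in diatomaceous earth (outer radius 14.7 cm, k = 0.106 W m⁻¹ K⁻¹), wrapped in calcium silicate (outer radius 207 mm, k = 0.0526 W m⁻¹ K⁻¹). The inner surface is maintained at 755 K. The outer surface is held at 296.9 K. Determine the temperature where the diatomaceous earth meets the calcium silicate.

T = 563 K

Resistance network (inner→outer):
  R'_stainless steel = ln(0.0896/0.0825)/(2πk) = 0.08256/(2π·13.5) = 9.733×10^-4 m·K/W
  R'_diatomaceous earth = ln(0.147/0.0896)/(2πk) = 0.4951/(2π·0.106) = 0.7433 m·K/W
  R'_calcium silicate = ln(0.207/0.147)/(2πk) = 0.3423/(2π·0.0526) = 1.036 m·K/W
ΣR = 9.733×10^-4 + 0.7433 + 1.036 = 1.780 m·K/W
Q' = ΔT/ΣR = (755 K − 296.9 K)/1.780 = 257.4 W/m
From the inner boundary to the diatomaceous earth/calcium silicate interface, ΣR_partial = 0.7443 m·K/W.
T_interface = T_in − Q'·ΣR_partial = 755 K − (257.4)(0.7443) = 563 K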